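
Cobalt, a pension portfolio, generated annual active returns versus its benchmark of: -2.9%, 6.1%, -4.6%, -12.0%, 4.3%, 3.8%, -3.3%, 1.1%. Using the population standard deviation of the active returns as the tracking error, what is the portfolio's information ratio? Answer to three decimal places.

-0.168

r̄ = (-2.9 + 6.1 − 4.6 − 12 + 4.3 + 3.8 − 3.3 + 1.1) / 8 = -0.9375%
Population σ = √[Σ(r − r̄)² / 8] = √[248.7788 / 8] = √31.0974 = 5.5765%
IR = r̄ / tracking error = -0.9375 / 5.5765 = -0.1681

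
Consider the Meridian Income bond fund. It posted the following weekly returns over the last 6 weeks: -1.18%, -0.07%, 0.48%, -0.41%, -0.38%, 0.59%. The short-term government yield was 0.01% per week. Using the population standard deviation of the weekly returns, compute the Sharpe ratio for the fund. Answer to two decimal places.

-0.29

r̄ = (-1.18 − 0.07 + 0.48 − 0.41 − 0.38 + 0.59) / 6 = -0.1617%
Σ(r − r̄)² = (-1.18 − (-0.1617))² + (-0.07 − (-0.1617))² + (0.48 − (-0.1617))² + … = 2.1315
population σ = √(2.1315 / 6) = √0.3553 = 0.5961%
Sharpe = (r̄ − rf) / σ = (-0.1617 − 0.01) / 0.5961 = -0.1717 / 0.5961 = -0.2880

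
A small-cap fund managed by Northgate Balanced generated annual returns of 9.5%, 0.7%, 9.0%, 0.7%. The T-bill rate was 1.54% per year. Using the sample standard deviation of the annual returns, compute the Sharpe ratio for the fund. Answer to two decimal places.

0.70

r̄ = (9.5 + 0.7 + 9 + 0.7) / 4 = 4.9750%
Σ(r − r̄)² = 73.2275; sample σ = √(73.2275/3) = 4.9406%
Sharpe = (r̄ − rf) / σ = (4.9750 − 1.54) / 4.9406 = 3.4350 / 4.9406 = 0.6953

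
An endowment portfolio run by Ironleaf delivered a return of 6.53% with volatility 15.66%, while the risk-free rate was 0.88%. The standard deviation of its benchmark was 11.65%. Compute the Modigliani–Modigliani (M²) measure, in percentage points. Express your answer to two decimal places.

5.08

Sharpe = (Rp − Rf) / σp = (6.53% − 0.88%) / 15.66% = 0.3608
M² = Rf + Sharpe × σm = 0.88% + 0.3608 × 11.65% = 5.0833%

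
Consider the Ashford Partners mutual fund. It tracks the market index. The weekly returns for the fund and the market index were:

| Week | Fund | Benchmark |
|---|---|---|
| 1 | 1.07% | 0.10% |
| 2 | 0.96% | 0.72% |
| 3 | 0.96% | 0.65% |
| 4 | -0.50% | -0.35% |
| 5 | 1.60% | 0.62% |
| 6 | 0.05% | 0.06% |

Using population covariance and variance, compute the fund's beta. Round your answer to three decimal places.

r̄p = 0.6900%,  r̄m = 0.3000%
Cov = Σ(rp − r̄p)(rm − r̄m) / 6 = 0.2250
Var(rm) = Σ(rm − r̄m)² / 6 = 0.1536
β = Cov / Var = 0.2250 / 0.1536 = 1.4648

1.465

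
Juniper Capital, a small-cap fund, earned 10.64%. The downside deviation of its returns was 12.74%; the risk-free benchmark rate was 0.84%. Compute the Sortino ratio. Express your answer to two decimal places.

0.77

Sortino = (Rp − Rf) / σd = (10.64% − 0.84%) / 12.74% = 9.80% / 12.74% = 0.7692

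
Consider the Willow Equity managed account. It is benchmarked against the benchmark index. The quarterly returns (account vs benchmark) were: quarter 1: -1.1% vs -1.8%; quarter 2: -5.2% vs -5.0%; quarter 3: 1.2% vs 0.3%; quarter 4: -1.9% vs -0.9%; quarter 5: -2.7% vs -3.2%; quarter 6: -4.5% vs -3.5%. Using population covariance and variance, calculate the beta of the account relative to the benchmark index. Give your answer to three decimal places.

1.139

r̄p = -2.3667%,  r̄m = -2.3500%
Cov = Σ(rp − r̄p)(rm − r̄m) / 6 = 3.5117
Var(rm) = Σ(rm − r̄m)² / 6 = 3.0825
β = Cov / Var = 3.5117 / 3.0825 = 1.1392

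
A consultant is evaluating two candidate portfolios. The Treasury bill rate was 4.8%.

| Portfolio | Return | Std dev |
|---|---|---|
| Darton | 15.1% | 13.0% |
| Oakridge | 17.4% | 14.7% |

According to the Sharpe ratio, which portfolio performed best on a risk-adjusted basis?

Oakridge

Darton: Sharpe ratio = (15.1% − 4.8%) / 13.0% = 0.792
Oakridge: Sharpe ratio = (17.4% − 4.8%) / 14.7% = 0.857
Highest: Oakridge (0.857).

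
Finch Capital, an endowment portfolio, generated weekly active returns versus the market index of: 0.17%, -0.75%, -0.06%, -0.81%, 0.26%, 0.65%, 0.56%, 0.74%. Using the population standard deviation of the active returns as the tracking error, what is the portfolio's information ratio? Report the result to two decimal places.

0.17

r̄ = (0.17 − 0.75 − 0.06 − 0.81 + 0.26 + 0.65 + 0.56 + 0.74) / 8 = 0.0950%
Σ(r − r̄)² = (0.17 − 0.0950)² + (-0.75 − 0.0950)² + (-0.06 − 0.0950)² + … = 2.5302
population σ = √(2.5302 / 8) = √0.3163 = 0.5624%
IR = r̄ / tracking error = 0.0950 / 0.5624 = 0.1689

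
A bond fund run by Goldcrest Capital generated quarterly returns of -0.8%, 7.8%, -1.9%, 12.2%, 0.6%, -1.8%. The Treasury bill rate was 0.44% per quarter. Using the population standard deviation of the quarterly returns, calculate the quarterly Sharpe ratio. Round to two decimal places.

Mean return r̄ = 16.10 / 6 = 2.6833%
Population σ = √[Σ(r − r̄)² / 6] = √[174.3283 / 6] = √29.0547 = 5.3902%
Sharpe = (r̄ − rf) / σ = (2.6833 − 0.44) / 5.3902 = 2.2433 / 5.3902 = 0.4162

0.42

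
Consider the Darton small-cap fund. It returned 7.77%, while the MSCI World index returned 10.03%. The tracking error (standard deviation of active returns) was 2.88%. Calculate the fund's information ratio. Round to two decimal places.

-0.78

IR = (Rp − Rb) / TE = (7.77% − 10.03%) / 2.88% = -2.26% / 2.88% = -0.7847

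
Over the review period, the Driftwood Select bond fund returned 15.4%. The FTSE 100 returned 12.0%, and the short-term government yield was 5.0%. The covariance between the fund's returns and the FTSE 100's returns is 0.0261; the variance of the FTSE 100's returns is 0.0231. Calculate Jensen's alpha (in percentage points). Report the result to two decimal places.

β = Cov / Var = 0.0261 / 0.0231 = 1.1299
E[R] = Rf + β(Rm − Rf) = 5.0% + 1.1299 × (12.0% − 5.0%) = 12.9093%
α = Rp − E[R] = 15.4% − 12.9093% = 2.4907

2.49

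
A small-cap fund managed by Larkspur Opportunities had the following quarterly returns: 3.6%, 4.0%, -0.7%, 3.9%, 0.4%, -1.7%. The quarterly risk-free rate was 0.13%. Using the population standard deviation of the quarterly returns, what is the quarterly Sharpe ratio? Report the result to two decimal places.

Mean return r̄ = 9.50 / 6 = 1.5833%
Σ(r − r̄)² = 32.6683; population σ = √(32.6683/6) = 2.3334%
Sharpe = (r̄ − rf) / σ = (1.5833 − 0.13) / 2.3334 = 1.4533 / 2.3334 = 0.6228

0.62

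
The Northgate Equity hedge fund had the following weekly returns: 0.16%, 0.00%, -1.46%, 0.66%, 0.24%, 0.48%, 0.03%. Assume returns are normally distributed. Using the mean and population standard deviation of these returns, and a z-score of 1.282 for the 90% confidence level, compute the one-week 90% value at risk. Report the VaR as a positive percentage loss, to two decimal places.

0.81

r̄ = (0.16 + 0 − 1.46 + 0.66 + 0.24 + 0.48 + 0.03) / 7 = 0.110 / 7 = 0.0157%
Population σ = √[Σ(r − r̄)² / 7] = √[2.8800 / 7] = √0.4114 = 0.6414%
VaR = −(r̄ − z·σ) = −(0.0157 − 1.282 × 0.6414) = −(-0.8066) = 0.8066%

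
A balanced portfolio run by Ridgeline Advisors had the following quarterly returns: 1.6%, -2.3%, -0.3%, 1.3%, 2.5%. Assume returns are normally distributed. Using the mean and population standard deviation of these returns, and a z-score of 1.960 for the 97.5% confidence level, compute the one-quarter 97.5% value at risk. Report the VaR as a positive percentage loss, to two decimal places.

2.76

Mean return μ = 2.80 / 5 = 0.5600%
Population std dev = √[14.3120 / 5] = 1.6919%
VaR = −(μ − z·σ) = −(0.5600 − 1.960 × 1.6919) = −(-2.7561) = 2.7561%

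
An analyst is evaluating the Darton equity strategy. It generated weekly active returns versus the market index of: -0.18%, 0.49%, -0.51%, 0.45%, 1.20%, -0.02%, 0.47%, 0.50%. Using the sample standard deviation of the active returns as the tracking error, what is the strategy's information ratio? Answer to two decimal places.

0.57

r̄ = (-0.18 + 0.49 − 0.51 + 0.45 + 1.2 − 0.02 + 0.47 + 0.5) / 8 = 2.400 / 8 = 0.3000%
Σ(r − r̄)² = (-0.18 − 0.3000)² + (0.49 − 0.3000)² + … = 1.9264
sample σ = √(1.9264 / 7) = √0.2752 = 0.5246%
IR = r̄ / tracking error = 0.3000 / 0.5246 = 0.5719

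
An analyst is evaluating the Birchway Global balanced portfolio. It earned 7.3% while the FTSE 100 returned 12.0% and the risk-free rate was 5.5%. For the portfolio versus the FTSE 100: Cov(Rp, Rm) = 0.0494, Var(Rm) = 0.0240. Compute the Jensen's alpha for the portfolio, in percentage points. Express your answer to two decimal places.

β = Cov / Var = 0.0494 / 0.0240 = 2.0583
E[R] = Rf + β(Rm − Rf) = 5.5% + 2.0583 × (12.0% − 5.5%) = 18.8790%
α = Rp − E[R] = 7.3% − 18.8790% = -11.5790

-11.58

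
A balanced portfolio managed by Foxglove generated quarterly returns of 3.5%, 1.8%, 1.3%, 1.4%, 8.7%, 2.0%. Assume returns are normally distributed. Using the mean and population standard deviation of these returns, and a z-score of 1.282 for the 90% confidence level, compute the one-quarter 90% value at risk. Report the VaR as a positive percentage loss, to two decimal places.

0.22

μ = (3.5 + 1.8 + 1.3 + 1.4 + 8.7 + 2) / 6 = 18.70 / 6 = 3.1167%
Σ(r − μ)² = 40.5483; population σ = √(40.5483/6) = 2.5996%
VaR = −(μ − z·σ) = −(3.1167 − 1.282 × 2.5996) = −(-0.2160) = 0.2160%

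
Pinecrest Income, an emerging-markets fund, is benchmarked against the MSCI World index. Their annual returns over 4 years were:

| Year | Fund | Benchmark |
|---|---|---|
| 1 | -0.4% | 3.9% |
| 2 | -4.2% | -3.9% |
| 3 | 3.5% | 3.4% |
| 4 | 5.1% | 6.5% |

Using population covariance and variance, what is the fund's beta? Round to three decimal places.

r̄p = 1.0000%,  r̄m = 2.4750%
Cov = Σ(rp − r̄p)(rm − r̄m) / 4 = 12.4925
Var(rm) = Σ(rm − r̄m)² / 4 = 14.9319
β = Cov / Var = 12.4925 / 14.9319 = 0.8366

0.837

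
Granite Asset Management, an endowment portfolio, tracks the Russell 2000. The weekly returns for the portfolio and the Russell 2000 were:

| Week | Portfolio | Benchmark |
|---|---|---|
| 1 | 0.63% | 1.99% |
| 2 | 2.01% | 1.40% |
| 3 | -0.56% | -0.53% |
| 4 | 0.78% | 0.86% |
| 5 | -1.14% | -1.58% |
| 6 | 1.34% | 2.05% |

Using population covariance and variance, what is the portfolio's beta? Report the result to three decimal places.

0.695

r̄p = 0.5100%,  r̄m = 0.6983%
Cov = Σ(rp − r̄p)(rm − r̄m) / 6 = 1.2411
Var(rm) = Σ(rm − r̄m)² / 6 = 1.7856
β = Cov / Var = 1.2411 / 1.7856 = 0.6951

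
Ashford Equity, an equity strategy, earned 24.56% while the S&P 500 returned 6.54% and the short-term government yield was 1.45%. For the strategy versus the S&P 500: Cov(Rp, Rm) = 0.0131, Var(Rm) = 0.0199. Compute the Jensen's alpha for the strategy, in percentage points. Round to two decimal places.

β = Cov / Var = 0.0131 / 0.0199 = 0.6583
E[R] = Rf + β(Rm − Rf) = 1.45% + 0.6583 × (6.54% − 1.45%) = 4.8007%
α = Rp − E[R] = 24.56% − 4.8007% = 19.7593

19.76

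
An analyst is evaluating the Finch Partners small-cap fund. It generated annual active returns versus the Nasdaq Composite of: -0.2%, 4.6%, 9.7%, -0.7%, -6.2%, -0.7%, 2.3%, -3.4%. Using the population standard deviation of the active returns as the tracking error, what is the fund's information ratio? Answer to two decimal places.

Mean return r̄ = 5.40 / 8 = 0.6750%
Σ(r − r̄)² = (-0.2 − 0.6750)² + (4.6 − 0.6750)² + (9.7 − 0.6750)² + … = 167.9150
σ = √[167.9150 / 8] = 4.5814%
IR = r̄ / tracking error = 0.6750 / 4.5814 = 0.1473

0.15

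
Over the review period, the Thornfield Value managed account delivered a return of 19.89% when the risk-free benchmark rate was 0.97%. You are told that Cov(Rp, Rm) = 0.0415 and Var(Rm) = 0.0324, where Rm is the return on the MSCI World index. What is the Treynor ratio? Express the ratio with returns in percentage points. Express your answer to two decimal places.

β = Cov / Var = 0.0415 / 0.0324 = 1.2809
Treynor = (Rp − Rf) / β = (19.89% − 0.97%) / 1.2809 = 18.92 / 1.2809 = 14.7709

14.77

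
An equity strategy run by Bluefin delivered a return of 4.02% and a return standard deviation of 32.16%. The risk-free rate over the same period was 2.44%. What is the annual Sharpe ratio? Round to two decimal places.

0.05

Sharpe = (Rp − Rf) / σp = (4.02% − 2.44%) / 32.16% = 1.58% / 32.16% = 0.0491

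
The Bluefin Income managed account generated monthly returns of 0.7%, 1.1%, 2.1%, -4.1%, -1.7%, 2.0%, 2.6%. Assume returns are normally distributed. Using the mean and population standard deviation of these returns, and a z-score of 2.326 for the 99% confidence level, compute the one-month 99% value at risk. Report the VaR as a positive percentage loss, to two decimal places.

μ = (0.7 + 1.1 + 2.1 − 4.1 − 1.7 + 2 + 2.6) / 7 = 0.3857%
Population std dev = √[35.5286 / 7] = 2.2529%
VaR = −(μ − z·σ) = −(0.3857 − 2.326 × 2.2529) = −(-4.8545) = 4.8545%

4.85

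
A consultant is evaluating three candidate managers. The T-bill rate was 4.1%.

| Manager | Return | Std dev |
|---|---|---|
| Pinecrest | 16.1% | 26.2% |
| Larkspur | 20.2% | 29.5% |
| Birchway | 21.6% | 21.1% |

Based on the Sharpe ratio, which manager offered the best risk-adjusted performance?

Birchway

Pinecrest: Sharpe ratio = (16.1% − 4.1%) / 26.2% = 0.458
Larkspur: Sharpe ratio = (20.2% − 4.1%) / 29.5% = 0.546
Birchway: Sharpe ratio = (21.6% − 4.1%) / 21.1% = 0.829
Highest: Birchway (0.829).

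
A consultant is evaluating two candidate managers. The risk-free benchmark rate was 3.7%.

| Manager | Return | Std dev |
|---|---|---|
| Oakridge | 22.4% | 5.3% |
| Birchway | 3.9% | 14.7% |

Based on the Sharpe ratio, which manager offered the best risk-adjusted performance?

Oakridge: Sharpe ratio = (22.4% − 3.7%) / 5.3% = 3.528
Birchway: Sharpe ratio = (3.9% − 3.7%) / 14.7% = 0.014
Highest: Oakridge (3.528).

Oakridge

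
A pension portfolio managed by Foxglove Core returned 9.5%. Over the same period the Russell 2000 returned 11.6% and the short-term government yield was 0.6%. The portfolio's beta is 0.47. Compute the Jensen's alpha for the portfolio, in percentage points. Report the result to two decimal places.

3.73

CAPM expected return = Rf + β(Rm − Rf) = 0.6% + 0.47 × (11.6% − 0.6%) = 0.6 + 0.47 × 11.00 = 5.7700%
Jensen's α = Rp − E[R] = 9.5% − 5.7700% = 3.7300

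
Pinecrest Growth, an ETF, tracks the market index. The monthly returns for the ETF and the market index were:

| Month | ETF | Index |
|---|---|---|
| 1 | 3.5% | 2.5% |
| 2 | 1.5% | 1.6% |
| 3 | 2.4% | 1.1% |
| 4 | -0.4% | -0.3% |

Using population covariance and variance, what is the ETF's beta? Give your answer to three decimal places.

r̄p = 1.7500%,  r̄m = 1.2250%
Cov = Σ(rp − r̄p)(rm − r̄m) / 4 = 1.3338
Var(rm) = Σ(rm − r̄m)² / 4 = 1.0269
β = Cov / Var = 1.3338 / 1.0269 = 1.2989

1.299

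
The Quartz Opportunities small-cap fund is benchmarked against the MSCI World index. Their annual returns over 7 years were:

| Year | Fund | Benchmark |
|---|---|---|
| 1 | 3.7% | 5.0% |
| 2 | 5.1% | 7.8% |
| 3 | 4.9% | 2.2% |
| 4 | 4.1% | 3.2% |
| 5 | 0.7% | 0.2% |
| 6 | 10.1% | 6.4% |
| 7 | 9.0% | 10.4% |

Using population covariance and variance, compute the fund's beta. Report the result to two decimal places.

0.70

r̄p = 5.3714%,  r̄m = 5.0286%
Cov = Σ(rp − r̄p)(rm − r̄m) / 7 = 7.3551
Var(rm) = Σ(rm − r̄m)² / 7 = 10.4392
β = Cov / Var = 7.3551 / 10.4392 = 0.7046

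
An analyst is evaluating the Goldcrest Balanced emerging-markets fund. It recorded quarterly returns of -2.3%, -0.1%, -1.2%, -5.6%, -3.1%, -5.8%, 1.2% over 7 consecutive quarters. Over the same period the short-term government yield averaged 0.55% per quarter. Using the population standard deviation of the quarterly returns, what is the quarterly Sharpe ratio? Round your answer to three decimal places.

r̄ = (-2.3 − 0.1 − 1.2 − 5.6 − 3.1 − 5.8 + 1.2) / 7 = -16.90 / 7 = -2.4143%
Σ(r − r̄)² = (-2.3 − (-2.4143))² + (-0.1 − (-2.4143))² + … = 41.9886
σ = √[41.9886 / 7] = 2.4492%
Sharpe = (r̄ − rf) / σ = (-2.4143 − 0.55) / 2.4492 = -2.9643 / 2.4492 = -1.2103

-1.210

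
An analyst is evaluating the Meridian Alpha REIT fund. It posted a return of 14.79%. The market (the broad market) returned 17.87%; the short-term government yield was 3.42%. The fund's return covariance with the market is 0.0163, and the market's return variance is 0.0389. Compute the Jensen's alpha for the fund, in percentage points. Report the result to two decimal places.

β = Cov / Var = 0.0163 / 0.0389 = 0.4190
E[R] = Rf + β(Rm − Rf) = 3.42% + 0.4190 × (17.87% − 3.42%) = 9.4746%
α = Rp − E[R] = 14.79% − 9.4746% = 5.3154

5.32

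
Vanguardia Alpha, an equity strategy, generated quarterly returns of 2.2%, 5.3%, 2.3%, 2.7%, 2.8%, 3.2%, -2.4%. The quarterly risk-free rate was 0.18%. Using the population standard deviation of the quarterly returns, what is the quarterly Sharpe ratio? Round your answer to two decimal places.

0.99

Mean return r̄ = 16.10 / 7 = 2.3000%
Population σ = √[Σ(r − r̄)² / 7] = √[32.3200 / 7] = √4.6171 = 2.1487%
Sharpe = (r̄ − rf) / σ = (2.3000 − 0.18) / 2.1487 = 2.1200 / 2.1487 = 0.9866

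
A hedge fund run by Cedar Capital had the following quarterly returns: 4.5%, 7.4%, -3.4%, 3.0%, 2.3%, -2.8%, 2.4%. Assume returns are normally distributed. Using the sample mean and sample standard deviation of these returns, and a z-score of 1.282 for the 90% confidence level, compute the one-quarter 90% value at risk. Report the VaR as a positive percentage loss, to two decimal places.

3.02

μ = (4.5 + 7.4 − 3.4 + 3 + 2.3 − 2.8 + 2.4) / 7 = 13.40 / 7 = 1.9143%
Sample std dev = √[88.8086 / 6] = 3.8473%
VaR = −(μ − z·σ) = −(1.9143 − 1.282 × 3.8473) = −(-3.0179) = 3.0179%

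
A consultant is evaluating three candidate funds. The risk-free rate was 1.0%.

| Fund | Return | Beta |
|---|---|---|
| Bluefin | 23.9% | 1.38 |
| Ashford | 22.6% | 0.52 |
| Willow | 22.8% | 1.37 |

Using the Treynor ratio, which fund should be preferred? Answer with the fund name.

Ashford

Bluefin: Treynor = (23.9% − 1.0%) / 1.38 = 16.594
Ashford: Treynor = (22.6% − 1.0%) / 0.52 = 41.538
Willow: Treynor = (22.8% − 1.0%) / 1.37 = 15.912
Highest: Ashford (41.538).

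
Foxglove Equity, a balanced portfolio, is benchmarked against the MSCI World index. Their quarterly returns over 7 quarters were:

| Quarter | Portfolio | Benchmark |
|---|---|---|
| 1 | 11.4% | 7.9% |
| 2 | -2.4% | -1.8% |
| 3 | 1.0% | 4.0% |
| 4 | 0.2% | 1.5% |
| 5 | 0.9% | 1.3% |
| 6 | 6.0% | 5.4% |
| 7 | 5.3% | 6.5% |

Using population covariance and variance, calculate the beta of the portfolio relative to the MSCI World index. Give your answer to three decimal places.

1.263

r̄p = 3.2000%,  r̄m = 3.5429%
Cov = Σ(rp − r̄p)(rm − r̄m) / 7 = 12.4771
Var(rm) = Σ(rm − r̄m)² / 7 = 9.8767
β = Cov / Var = 12.4771 / 9.8767 = 1.2633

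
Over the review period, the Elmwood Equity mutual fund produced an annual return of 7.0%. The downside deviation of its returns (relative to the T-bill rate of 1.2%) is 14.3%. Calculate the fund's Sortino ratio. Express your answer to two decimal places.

0.41

Sortino = (Rp − Rf) / σd = (7.0% − 1.2%) / 14.3% = 5.80% / 14.3% = 0.4056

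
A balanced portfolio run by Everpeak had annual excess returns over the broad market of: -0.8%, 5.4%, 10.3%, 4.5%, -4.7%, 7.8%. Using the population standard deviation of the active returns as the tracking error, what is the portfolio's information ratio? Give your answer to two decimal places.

0.74

Mean return r̄ = 22.50 / 6 = 3.7500%
Σ(r − r̄)² = (-0.8 − 3.7500)² + (5.4 − 3.7500)² + … = 154.6950
σ = √[154.6950 / 6] = 5.0776%
IR = r̄ / tracking error = 3.7500 / 5.0776 = 0.7385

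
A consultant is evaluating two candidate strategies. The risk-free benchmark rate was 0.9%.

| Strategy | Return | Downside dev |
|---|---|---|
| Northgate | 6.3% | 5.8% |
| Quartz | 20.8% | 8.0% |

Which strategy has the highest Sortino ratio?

Northgate: Sortino ratio = (6.3% − 0.9%) / 5.8% = 0.931
Quartz: Sortino ratio = (20.8% − 0.9%) / 8.0% = 2.488
Highest: Quartz (2.488).

Quartz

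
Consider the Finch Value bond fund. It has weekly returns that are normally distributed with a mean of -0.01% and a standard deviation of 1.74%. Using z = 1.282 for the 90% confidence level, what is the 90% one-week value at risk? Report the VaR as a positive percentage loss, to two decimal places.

VaR (as % loss) = −(μ − z·σ) = −(-0.01% − 1.282 × 1.74%) = −(-2.24068%) = 2.24068%

2.24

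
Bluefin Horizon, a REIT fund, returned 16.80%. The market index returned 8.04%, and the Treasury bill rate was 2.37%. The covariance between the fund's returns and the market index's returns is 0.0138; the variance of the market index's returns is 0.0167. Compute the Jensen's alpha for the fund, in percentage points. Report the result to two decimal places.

β = Cov / Var = 0.0138 / 0.0167 = 0.8263
E[R] = Rf + β(Rm − Rf) = 2.37% + 0.8263 × (8.04% − 2.37%) = 7.0551%
α = Rp − E[R] = 16.80% − 7.0551% = 9.7449

9.74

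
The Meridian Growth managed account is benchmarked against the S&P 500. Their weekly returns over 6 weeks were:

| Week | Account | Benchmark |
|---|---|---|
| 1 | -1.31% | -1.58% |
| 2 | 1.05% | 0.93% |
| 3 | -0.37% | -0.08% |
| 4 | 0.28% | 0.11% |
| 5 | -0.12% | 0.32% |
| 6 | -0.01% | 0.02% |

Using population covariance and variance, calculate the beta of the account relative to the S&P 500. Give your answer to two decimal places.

r̄p = -0.0800%,  r̄m = -0.0467%
Cov = Σ(rp − r̄p)(rm − r̄m) / 6 = 0.5076
Var(rm) = Σ(rm − r̄m)² / 6 = 0.5783
β = Cov / Var = 0.5076 / 0.5783 = 0.8777

0.88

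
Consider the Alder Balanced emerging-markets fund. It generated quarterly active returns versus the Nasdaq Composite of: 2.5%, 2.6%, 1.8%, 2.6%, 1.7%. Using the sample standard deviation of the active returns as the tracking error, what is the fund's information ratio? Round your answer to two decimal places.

Mean return r̄ = 11.20 / 5 = 2.2400%
Sample σ = √[Σ(r − r̄)² / 4] = √[0.8120 / 4] = √0.2030 = 0.4506%
IR = r̄ / tracking error = 2.2400 / 0.4506 = 4.9711

4.97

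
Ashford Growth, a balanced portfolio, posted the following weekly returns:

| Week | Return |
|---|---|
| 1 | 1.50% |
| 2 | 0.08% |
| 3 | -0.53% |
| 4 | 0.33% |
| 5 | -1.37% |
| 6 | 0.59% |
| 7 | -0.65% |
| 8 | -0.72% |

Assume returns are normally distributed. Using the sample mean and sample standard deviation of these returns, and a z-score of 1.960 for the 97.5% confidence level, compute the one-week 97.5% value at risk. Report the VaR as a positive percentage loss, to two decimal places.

1.87

Mean return μ = -0.770 / 8 = -0.0963%
Sample σ = √[Σ(r − μ)² / 7] = √[5.7380 / 7] = √0.8197 = 0.9054%
VaR = −(μ − z·σ) = −(-0.0963 − 1.960 × 0.9054) = −(-1.8709) = 1.8709%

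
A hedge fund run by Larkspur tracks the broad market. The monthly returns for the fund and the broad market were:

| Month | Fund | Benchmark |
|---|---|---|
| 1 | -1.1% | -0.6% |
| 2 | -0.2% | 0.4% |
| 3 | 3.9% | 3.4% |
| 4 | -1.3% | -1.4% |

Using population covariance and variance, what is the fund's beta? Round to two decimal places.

1.14

r̄p = 0.3250%,  r̄m = 0.4500%
Cov = Σ(rp − r̄p)(rm − r̄m) / 4 = 3.7688
Var(rm) = Σ(rm − r̄m)² / 4 = 3.3075
β = Cov / Var = 3.7688 / 3.3075 = 1.1395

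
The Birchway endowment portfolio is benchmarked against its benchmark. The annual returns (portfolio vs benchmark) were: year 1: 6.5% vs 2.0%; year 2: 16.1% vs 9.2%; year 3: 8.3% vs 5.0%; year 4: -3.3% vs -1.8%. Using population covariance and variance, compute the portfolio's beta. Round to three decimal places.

1.679

r̄p = 6.9000%,  r̄m = 3.6000%
Cov = Σ(rp − r̄p)(rm − r̄m) / 4 = 27.3000
Var(rm) = Σ(rm − r̄m)² / 4 = 16.2600
β = Cov / Var = 27.3000 / 16.2600 = 1.6790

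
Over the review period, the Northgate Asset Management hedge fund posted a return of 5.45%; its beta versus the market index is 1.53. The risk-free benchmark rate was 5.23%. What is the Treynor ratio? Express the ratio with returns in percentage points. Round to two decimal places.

0.14

Treynor = (Rp − Rf) / β = (5.45% − 5.23%) / 1.53 = 0.22 / 1.53 = 0.1438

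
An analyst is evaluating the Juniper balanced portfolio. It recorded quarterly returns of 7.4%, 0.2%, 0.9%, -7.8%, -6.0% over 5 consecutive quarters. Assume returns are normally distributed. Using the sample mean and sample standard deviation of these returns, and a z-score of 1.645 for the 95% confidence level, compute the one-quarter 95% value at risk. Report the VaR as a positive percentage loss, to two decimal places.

11.03

Mean return r̄ = -5.30 / 5 = -1.0600%
Σ(r − r̄)² = 146.8320; sample σ = √(146.8320/4) = 6.0587%
VaR = −(r̄ − z·σ) = −(-1.0600 − 1.645 × 6.0587) = −(-11.0266) = 11.0266%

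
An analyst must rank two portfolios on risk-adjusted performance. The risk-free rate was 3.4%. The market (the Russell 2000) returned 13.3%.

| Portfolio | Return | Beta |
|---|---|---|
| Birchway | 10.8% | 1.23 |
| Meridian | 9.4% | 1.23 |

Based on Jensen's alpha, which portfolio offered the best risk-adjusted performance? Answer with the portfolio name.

Birchway: α = 10.8% − [3.4% + 1.23 × (13.3% − 3.4%)] = -4.777
Meridian: α = 9.4% − [3.4% + 1.23 × (13.3% − 3.4%)] = -6.177
Highest: Birchway (-4.777).

Birchway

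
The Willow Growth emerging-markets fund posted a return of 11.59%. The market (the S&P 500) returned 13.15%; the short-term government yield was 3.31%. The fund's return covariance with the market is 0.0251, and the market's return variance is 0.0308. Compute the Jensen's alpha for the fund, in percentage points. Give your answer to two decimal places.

0.26

β = Cov / Var = 0.0251 / 0.0308 = 0.8149
E[R] = Rf + β(Rm − Rf) = 3.31% + 0.8149 × (13.15% − 3.31%) = 11.3286%
α = Rp − E[R] = 11.59% − 11.3286% = 0.2614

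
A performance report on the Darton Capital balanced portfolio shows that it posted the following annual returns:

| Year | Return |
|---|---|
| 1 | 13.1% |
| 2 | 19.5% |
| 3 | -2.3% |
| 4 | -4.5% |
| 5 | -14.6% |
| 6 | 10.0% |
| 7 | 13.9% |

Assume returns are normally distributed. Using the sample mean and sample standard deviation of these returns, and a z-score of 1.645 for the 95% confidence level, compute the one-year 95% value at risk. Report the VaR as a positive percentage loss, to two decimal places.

Mean return r̄ = 35.10 / 7 = 5.0143%
Σ(r − r̄)² = (13.1 − 5.0143)² + (19.5 − 5.0143)² + (-2.3 − 5.0143)² + … = 907.7686
σ = √[907.7686 / 6] = 12.3002%
VaR = −(r̄ − z·σ) = −(5.0143 − 1.645 × 12.3002) = −(-15.2195) = 15.2195%

15.22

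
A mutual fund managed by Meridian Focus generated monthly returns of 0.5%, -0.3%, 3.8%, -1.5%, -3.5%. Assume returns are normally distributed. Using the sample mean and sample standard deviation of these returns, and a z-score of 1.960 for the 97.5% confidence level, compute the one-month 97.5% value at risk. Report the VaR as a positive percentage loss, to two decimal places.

μ = (0.5 − 0.3 + 3.8 − 1.5 − 3.5) / 5 = -1.00 / 5 = -0.2000%
Σ(r − μ)² = 29.0800; sample σ = √(29.0800/4) = 2.6963%
VaR = −(μ − z·σ) = −(-0.2000 − 1.960 × 2.6963) = −(-5.4847) = 5.4847%

5.48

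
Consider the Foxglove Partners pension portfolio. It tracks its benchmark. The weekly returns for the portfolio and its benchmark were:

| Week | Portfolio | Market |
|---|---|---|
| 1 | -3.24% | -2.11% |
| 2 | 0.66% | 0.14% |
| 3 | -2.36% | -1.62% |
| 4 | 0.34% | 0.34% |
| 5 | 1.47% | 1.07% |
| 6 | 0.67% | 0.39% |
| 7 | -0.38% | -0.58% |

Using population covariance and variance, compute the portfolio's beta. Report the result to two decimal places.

1.49

r̄p = -0.4057%,  r̄m = -0.3386%
Cov = Σ(rp − r̄p)(rm − r̄m) / 7 = 1.7087
Var(rm) = Σ(rm − r̄m)² / 7 = 1.1490
β = Cov / Var = 1.7087 / 1.1490 = 1.4871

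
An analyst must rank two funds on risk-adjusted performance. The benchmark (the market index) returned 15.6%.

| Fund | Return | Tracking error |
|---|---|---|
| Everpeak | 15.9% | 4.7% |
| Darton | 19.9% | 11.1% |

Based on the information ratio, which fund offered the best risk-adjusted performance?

Darton

Everpeak: IR = (15.9% − 15.6%) / 4.7% = 0.064
Darton: IR = (19.9% − 15.6%) / 11.1% = 0.387
Highest: Darton (0.387).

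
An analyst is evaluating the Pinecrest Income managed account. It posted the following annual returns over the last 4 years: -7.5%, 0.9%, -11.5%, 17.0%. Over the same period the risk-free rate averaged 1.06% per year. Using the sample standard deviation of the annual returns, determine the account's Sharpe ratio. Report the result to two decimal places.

μ = (-7.5 + 0.9 − 11.5 + 17) / 4 = -1.10 / 4 = -0.2750%
Sample std dev = √[478.0075 / 3] = 12.6228%
Sharpe = (μ − rf) / σ = (-0.2750 − 1.06) / 12.6228 = -1.3350 / 12.6228 = -0.1058

-0.11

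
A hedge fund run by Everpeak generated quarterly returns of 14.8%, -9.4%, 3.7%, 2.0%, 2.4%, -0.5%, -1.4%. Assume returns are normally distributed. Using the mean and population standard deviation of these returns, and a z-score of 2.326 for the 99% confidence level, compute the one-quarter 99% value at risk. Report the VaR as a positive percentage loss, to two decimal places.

Mean return r̄ = 11.60 / 7 = 1.6571%
Σ(r − r̄)² = (14.8 − 1.6571)² + (-9.4 − 1.6571)² + (3.7 − 1.6571)² + … = 313.8371
σ = √[313.8371 / 7] = 6.6958%
VaR = −(r̄ − z·σ) = −(1.6571 − 2.326 × 6.6958) = −(-13.9173) = 13.9173%

13.92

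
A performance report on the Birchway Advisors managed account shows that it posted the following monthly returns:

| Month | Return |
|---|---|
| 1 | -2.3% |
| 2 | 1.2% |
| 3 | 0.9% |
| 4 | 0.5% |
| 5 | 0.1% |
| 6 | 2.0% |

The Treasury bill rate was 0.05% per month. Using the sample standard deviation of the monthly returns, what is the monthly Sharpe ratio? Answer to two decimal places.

0.24

μ = (-2.3 + 1.2 + 0.9 + 0.5 + 0.1 + 2) / 6 = 2.40 / 6 = 0.4000%
Sample std dev = √[10.8400 / 5] = 1.4724%
Sharpe = (μ − rf) / σ = (0.4000 − 0.05) / 1.4724 = 0.3500 / 1.4724 = 0.2377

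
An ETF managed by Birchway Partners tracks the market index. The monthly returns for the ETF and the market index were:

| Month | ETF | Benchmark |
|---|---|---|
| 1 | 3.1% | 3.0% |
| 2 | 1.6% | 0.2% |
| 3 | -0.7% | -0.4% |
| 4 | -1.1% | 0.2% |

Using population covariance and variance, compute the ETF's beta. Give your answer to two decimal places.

r̄p = 0.7250%,  r̄m = 0.7500%
Cov = Σ(rp − r̄p)(rm − r̄m) / 4 = 1.8763
Var(rm) = Σ(rm − r̄m)² / 4 = 1.7475
β = Cov / Var = 1.8763 / 1.7475 = 1.0737

1.07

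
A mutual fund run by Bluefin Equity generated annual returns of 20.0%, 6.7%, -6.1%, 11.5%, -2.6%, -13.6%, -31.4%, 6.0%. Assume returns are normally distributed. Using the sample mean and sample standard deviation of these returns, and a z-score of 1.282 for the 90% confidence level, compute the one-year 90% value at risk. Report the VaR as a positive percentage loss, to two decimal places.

21.84

r̄ = (20 + 6.7 − 6.1 + 11.5 − 2.6 − 13.6 − 31.4 + 6) / 8 = -9.50 / 8 = -1.1875%
Σ(r − r̄)² = (20 − (-1.1875))² + (6.7 − (-1.1875))² + … = 1816.7488
sample σ = √(1816.7488 / 7) = √259.5355 = 16.1101%
VaR = −(r̄ − z·σ) = −(-1.1875 − 1.282 × 16.1101) = −(-21.8406) = 21.8406%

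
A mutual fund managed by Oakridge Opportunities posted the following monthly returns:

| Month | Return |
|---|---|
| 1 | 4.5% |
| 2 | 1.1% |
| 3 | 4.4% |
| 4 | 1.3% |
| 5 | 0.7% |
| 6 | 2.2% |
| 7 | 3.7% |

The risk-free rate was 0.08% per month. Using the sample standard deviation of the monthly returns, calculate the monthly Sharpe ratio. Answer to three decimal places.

1.529

Mean return μ = 17.90 / 7 = 2.5571%
Sample std dev = √[15.7571 / 6] = 1.6206%
Sharpe = (μ − rf) / σ = (2.5571 − 0.08) / 1.6206 = 2.4771 / 1.6206 = 1.5285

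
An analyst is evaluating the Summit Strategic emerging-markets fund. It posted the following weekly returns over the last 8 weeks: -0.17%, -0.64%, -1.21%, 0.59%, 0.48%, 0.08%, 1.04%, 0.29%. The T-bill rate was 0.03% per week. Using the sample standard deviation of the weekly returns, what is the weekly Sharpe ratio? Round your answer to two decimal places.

0.04

Mean return r̄ = 0.460 / 8 = 0.0575%
Sample std dev = √[3.6268 / 7] = 0.7198%
Sharpe = (r̄ − rf) / σ = (0.0575 − 0.03) / 0.7198 = 0.0275 / 0.7198 = 0.0382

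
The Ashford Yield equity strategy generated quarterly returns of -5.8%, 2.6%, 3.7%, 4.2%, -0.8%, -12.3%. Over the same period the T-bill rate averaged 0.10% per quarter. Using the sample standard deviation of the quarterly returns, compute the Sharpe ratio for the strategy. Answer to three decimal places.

μ = (-5.8 + 2.6 + 3.7 + 4.2 − 0.8 − 12.3) / 6 = -8.40 / 6 = -1.4000%
Σ(r − μ)² = (-5.8 − (-1.4000))² + (2.6 − (-1.4000))² + (3.7 − (-1.4000))² + … = 211.9000
sample σ = √(211.9000 / 5) = √42.3800 = 6.5100%
Sharpe = (μ − rf) / σ = (-1.4000 − 0.1) / 6.5100 = -1.5000 / 6.5100 = -0.2304

-0.230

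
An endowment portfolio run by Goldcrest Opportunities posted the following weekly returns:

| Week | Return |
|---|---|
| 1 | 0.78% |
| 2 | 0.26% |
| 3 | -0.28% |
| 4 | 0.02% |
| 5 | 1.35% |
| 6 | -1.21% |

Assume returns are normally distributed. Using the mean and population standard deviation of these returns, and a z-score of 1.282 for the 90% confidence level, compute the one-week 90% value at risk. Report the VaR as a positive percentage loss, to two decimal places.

Mean return r̄ = 0.920 / 6 = 0.1533%
Σ(r − r̄)² = 3.9003; population σ = √(3.9003/6) = 0.8063%
VaR = −(r̄ − z·σ) = −(0.1533 − 1.282 × 0.8063) = −(-0.8804) = 0.8804%

0.88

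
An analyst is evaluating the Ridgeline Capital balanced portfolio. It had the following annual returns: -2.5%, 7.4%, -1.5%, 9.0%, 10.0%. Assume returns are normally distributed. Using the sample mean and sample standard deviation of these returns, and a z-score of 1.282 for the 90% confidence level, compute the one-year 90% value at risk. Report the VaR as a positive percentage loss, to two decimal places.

Mean return μ = 22.40 / 5 = 4.4800%
Σ(r − μ)² = 143.9080; sample σ = √(143.9080/4) = 5.9981%
VaR = −(μ − z·σ) = −(4.4800 − 1.282 × 5.9981) = −(-3.2096) = 3.2096%

3.21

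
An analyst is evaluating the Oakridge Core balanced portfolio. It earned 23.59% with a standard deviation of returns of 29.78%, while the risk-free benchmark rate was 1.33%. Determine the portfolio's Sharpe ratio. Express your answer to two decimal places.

0.75

Sharpe = (Rp − Rf) / σp = (23.59% − 1.33%) / 29.78% = 22.26% / 29.78% = 0.7475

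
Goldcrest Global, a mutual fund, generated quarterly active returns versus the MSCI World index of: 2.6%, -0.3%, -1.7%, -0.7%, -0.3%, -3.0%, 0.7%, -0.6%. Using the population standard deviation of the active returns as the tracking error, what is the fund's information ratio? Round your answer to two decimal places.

-0.27

Mean return r̄ = -3.30 / 8 = -0.4125%
Σ(r − r̄)² = (2.6 − (-0.4125))² + (-0.3 − (-0.4125))² + … = 18.8088
σ = √[18.8088 / 8] = 1.5333%
IR = r̄ / tracking error = -0.4125 / 1.5333 = -0.2690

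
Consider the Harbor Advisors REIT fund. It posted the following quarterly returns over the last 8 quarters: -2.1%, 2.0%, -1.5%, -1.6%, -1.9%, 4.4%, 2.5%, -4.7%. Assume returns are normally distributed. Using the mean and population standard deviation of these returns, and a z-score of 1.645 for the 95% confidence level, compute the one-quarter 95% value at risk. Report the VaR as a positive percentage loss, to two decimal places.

5.00

r̄ = (-2.1 + 2 − 1.5 − 1.6 − 1.9 + 4.4 + 2.5 − 4.7) / 8 = -0.3625%
Σ(r − r̄)² = (-2.1 − (-0.3625))² + (2 − (-0.3625))² + (-1.5 − (-0.3625))² + … = 63.4788
population σ = √(63.4788 / 8) = √7.9349 = 2.8169%
VaR = −(r̄ − z·σ) = −(-0.3625 − 1.645 × 2.8169) = −(-4.9963) = 4.9963%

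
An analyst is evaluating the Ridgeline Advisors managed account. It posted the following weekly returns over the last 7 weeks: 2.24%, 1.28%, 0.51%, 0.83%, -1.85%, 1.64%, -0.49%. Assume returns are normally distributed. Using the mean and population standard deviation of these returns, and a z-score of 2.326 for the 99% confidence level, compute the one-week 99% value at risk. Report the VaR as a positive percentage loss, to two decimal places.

2.39

Mean return r̄ = 4.160 / 7 = 0.5943%
Σ(r − r̄)² = (2.24 − 0.5943)² + (1.28 − 0.5943)² + … = 11.4850
σ = √[11.4850 / 7] = 1.2809%
VaR = −(r̄ − z·σ) = −(0.5943 − 2.326 × 1.2809) = −(-2.3851) = 2.3851%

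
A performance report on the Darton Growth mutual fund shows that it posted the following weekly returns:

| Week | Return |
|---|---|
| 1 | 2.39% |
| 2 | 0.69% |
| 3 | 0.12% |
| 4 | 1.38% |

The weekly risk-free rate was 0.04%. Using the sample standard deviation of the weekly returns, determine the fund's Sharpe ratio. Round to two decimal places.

1.13

Mean return r̄ = 4.580 / 4 = 1.1450%
Σ(r − r̄)² = 2.8629; sample σ = √(2.8629/3) = 0.9769%
Sharpe = (r̄ − rf) / σ = (1.1450 − 0.04) / 0.9769 = 1.1050 / 0.9769 = 1.1311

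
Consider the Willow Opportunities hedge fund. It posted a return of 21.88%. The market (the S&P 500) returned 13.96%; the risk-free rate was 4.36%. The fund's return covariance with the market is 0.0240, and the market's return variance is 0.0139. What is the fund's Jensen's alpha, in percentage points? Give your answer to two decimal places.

0.94

β = Cov / Var = 0.0240 / 0.0139 = 1.7266
E[R] = Rf + β(Rm − Rf) = 4.36% + 1.7266 × (13.96% − 4.36%) = 20.9354%
α = Rp − E[R] = 21.88% − 20.9354% = 0.9446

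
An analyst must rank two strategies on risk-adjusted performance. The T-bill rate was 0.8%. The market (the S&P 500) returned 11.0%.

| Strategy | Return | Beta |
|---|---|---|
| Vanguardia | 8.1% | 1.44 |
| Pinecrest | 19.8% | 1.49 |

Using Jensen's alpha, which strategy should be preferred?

Pinecrest

Vanguardia: α = 8.1% − [0.8% + 1.44 × (11.0% − 0.8%)] = -7.388
Pinecrest: α = 19.8% − [0.8% + 1.49 × (11.0% − 0.8%)] = 3.802
Highest: Pinecrest (3.802).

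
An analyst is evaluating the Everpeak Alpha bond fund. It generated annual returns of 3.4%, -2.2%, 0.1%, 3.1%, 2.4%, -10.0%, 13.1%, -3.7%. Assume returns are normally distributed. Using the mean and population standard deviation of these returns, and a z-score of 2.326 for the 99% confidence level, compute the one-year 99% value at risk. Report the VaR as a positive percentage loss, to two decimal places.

r̄ = (3.4 − 2.2 + 0.1 + 3.1 + 2.4 − 10 + 13.1 − 3.7) / 8 = 0.7750%
Σ(r − r̄)² = (3.4 − 0.7750)² + (-2.2 − 0.7750)² + … = 312.2750
population σ = √(312.2750 / 8) = √39.0344 = 6.2478%
VaR = −(r̄ − z·σ) = −(0.7750 − 2.326 × 6.2478) = −(-13.7574) = 13.7574%

13.76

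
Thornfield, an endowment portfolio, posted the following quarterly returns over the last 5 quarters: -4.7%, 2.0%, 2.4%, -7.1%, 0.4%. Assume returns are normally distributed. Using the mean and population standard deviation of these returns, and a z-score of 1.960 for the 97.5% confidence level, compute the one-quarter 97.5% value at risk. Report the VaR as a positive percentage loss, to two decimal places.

8.87

Mean return r̄ = -7.00 / 5 = -1.4000%
Population std dev = √[72.6200 / 5] = 3.8110%
VaR = −(r̄ − z·σ) = −(-1.4000 − 1.960 × 3.8110) = −(-8.8696) = 8.8696%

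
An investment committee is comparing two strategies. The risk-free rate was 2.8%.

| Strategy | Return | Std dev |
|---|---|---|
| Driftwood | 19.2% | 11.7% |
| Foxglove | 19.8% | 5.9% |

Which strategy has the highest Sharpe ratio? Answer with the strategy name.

Driftwood: Sharpe ratio = (19.2% − 2.8%) / 11.7% = 1.402
Foxglove: Sharpe ratio = (19.8% − 2.8%) / 5.9% = 2.881
Highest: Foxglove (2.881).

Foxglove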